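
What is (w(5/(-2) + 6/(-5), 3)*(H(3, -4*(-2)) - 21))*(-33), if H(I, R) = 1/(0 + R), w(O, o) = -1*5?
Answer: -27555/8 ≈ -3444.4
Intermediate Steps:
w(O, o) = -5
H(I, R) = 1/R
(w(5/(-2) + 6/(-5), 3)*(H(3, -4*(-2)) - 21))*(-33) = -5*(1/(-4*(-2)) - 21)*(-33) = -5*(1/8 - 21)*(-33) = -5*(-167/8)*(-33) = (835/8)*(-33) = -27555/8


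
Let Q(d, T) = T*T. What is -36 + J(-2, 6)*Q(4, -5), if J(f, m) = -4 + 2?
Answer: -86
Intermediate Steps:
J(f, m) = -2
Q(d, T) = T**2
-36 + J(-2, 6)*Q(4, -5) = -36 - 2*(-5)**2 = -36 - 2*25 = -36 - 50 = -86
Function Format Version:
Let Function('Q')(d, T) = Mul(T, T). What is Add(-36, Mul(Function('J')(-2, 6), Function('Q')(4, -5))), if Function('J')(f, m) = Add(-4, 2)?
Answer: -86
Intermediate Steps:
Function('J')(f, m) = -2
Function('Q')(d, T) = Pow(T, 2)
Add(-36, Mul(Function('J')(-2, 6), Function('Q')(4, -5))) = Add(-36, Mul(-2, Pow(-5, 2))) = Add(-36, Mul(-2, 25)) = Add(-36, -50) = -86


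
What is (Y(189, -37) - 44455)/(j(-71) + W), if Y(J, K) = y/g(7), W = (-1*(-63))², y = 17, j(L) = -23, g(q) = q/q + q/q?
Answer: -88893/7892 ≈ -11.264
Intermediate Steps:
g(q) = 2 (g(q) = 1 + 1 = 2)
W = 3969 (W = 63² = 3969)
Y(J, K) = 17/2
(Y(189, -37) - 44455)/(j(-71) + W) = (17/2 - 44455)/(-23 + 3969) = -88893/2/3946 = -88893/2*1/3946 = -88893/7892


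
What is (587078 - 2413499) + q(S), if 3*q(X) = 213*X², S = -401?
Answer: 9590450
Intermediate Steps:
q(X) = 71*X² (q(X) = (213*X²)/3 = 71*X²)
(587078 - 2413499) + q(S) = (587078 - 2413499) + 71*(-401)² = -1826421 + 71*160801 = -1826421 + 11416871 = 9590450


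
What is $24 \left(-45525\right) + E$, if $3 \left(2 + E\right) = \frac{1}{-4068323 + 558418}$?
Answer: $- \frac{11504787668431}{10529715} \approx -1.0926 \cdot 10^{6}$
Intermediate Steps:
$E = - \frac{21059431}{10529715}$ ($E = -2 + \frac{1}{3 \left(-4068323 + 558418\right)} = -2 + \frac{1}{3 \left(-3509905\right)} = -2 + \frac{1}{3} \left(- \frac{1}{3509905}\right) = -2 - \frac{1}{10529715} = - \frac{21059431}{10529715} \approx -2.0$)
$24 \left(-45525\right) + E = 24 \left(-45525\right) - \frac{21059431}{10529715} = -1092600 - \frac{21059431}{10529715} = - \frac{11504787668431}{10529715}$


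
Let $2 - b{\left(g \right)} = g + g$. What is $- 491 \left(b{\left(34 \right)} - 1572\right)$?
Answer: $804258$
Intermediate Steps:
$b{\left(g \right)} = 2 - 2 g$ ($b{\left(g \right)} = 2 - \left(g + g\right) = 2 - 2 g$)
$- 491 \left(b{\left(34 \right)} - 1572\right) = - 491 \left(\left(2 - 68\right) - 1572\right) = - 491 \left(-66 - 1572\right) = \left(-491\right) \left(-1638\right) = 804258$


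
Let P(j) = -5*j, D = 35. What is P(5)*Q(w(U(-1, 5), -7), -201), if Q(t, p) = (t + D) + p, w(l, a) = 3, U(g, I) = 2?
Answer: 4075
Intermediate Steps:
Q(t, p) = 35 + p + t (Q(t, p) = (t + 35) + p = (35 + t) + p = 35 + p + t)
P(5)*Q(w(U(-1, 5), -7), -201) = (-5*5)*(35 - 201 + 3) = -25*(-163) = 4075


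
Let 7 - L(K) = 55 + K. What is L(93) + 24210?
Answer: 24069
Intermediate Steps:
L(K) = -48 - K (L(K) = 7 - (55 + K) = 7 + (-55 - K) = -48 - K)
L(93) + 24210 = (-48 - 1*93) + 24210 = (-48 - 93) + 24210 = -141 + 24210 = 24069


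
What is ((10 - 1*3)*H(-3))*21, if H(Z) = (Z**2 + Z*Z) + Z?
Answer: 2205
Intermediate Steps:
H(Z) = Z + 2*Z**2 (H(Z) = (Z**2 + Z**2) + Z = 2*Z**2 + Z = Z + 2*Z**2)
((10 - 1*3)*H(-3))*21 = ((10 - 1*3)*(-3*(1 + 2*(-3))))*21 = ((10 - 3)*(-3*(1 - 6)))*21 = (7*(-3*(-5)))*21 = (7*15)*21 = 105*21 = 2205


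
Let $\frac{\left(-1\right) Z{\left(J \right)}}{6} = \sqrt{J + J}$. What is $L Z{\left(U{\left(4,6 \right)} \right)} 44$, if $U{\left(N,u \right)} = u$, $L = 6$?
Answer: $- 3168 \sqrt{3} \approx -5487.1$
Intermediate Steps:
$Z{\left(J \right)} = - 6 \sqrt{2} \sqrt{J}$ ($Z{\left(J \right)} = - 6 \sqrt{J + J} = - 6 \sqrt{2 J} = - 6 \sqrt{2} \sqrt{J}$)
$L Z{\left(U{\left(4,6 \right)} \right)} 44 = 6 \left(- 6 \sqrt{2} \sqrt{6}\right) 44 = 6 \left(- 12 \sqrt{3}\right) 44 = - 72 \sqrt{3} \cdot 44 = - 3168 \sqrt{3}$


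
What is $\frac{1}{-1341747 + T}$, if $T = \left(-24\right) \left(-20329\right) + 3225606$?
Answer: $\frac{1}{2371755} \approx 4.2163 \cdot 10^{-7}$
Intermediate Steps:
$T = 3713502$ ($T = 487896 + 3225606 = 3713502$)
$\frac{1}{-1341747 + T} = \frac{1}{-1341747 + 3713502} = \frac{1}{2371755}$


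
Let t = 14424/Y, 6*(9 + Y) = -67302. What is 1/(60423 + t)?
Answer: 1871/113049029 ≈ 1.6550e-5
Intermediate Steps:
Y = -11226 (Y = -9 + (⅙)*(-67302) = -9 - 11217 = -11226)
t = -2404/1871 (t = 14424/(-11226) = 14424*(-1/11226) = -2404/1871 ≈ -1.2849)
1/(60423 + t) = 1/(60423 - 2404/1871) = 1/(113049029/1871) = 1871/113049029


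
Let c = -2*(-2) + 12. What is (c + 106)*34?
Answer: 4148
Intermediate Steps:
c = 16 (c = 4 + 12 = 16)
(c + 106)*34 = (16 + 106)*34 = 122*34 = 4148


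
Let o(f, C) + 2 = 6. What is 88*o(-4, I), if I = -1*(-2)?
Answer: 352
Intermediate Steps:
I = 2
o(f, C) = 4 (o(f, C) = -2 + 6 = 4)
88*o(-4, I) = 88*4 = 352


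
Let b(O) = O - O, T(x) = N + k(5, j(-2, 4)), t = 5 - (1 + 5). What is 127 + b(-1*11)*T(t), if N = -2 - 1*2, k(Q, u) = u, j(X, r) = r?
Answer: 127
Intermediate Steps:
N = -4 (N = -2 - 2 = -4)
t = -1 (t = 5 - 1*6 = 5 - 6 = -1)
T(x) = 0 (T(x) = -4 + 4 = 0)
b(O) = 0
127 + b(-1*11)*T(t) = 127 + 0*0 = 127 + 0 = 127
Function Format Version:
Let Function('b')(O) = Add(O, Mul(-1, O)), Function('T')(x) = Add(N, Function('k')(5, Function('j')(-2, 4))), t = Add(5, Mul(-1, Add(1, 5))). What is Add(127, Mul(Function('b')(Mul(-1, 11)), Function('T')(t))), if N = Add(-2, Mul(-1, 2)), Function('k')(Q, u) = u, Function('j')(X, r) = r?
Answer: 127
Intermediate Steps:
N = -4 (N = Add(-2, -2) = -4)
t = -1 (t = Add(5, Mul(-1, 6)) = Add(5, -6) = -1)
Function('T')(x) = 0 (Function('T')(x) = Add(-4, 4) = 0)
Function('b')(O) = 0
Add(127, Mul(Function('b')(Mul(-1, 11)), Function('T')(t))) = Add(127, Mul(0, 0)) = Add(127, 0) = 127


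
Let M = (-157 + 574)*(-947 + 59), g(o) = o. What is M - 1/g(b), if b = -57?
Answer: -21106871/57 ≈ -3.7030e+5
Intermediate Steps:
M = -370296 (M = 417*(-888) = -370296)
M - 1/g(b) = -370296 - 1/(-57) = -370296 - 1*(-1/57) = -370296 + 1/57 = -21106871/57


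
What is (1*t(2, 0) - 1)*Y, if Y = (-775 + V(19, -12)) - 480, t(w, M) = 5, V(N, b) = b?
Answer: -5068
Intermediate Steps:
Y = -1267 (Y = (-775 - 12) - 480 = -787 - 480 = -1267)
(1*t(2, 0) - 1)*Y = (1*5 - 1)*(-1267) = (5 - 1)*(-1267) = 4*(-1267) = -5068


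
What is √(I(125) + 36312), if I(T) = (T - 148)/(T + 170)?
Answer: √3160045015/295 ≈ 190.56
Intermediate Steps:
I(T) = (-148 + T)/(170 + T)
√(I(125) + 36312) = √((-148 + 125)/(170 + 125) + 36312) = √(-23/295 + 36312) = √(10712017/295) = √3160045015/295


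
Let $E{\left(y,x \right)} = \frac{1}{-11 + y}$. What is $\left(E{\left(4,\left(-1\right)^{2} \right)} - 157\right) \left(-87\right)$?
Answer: $\frac{95700}{7} \approx 13671.0$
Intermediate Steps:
$\left(E{\left(4,\left(-1\right)^{2} \right)} - 157\right) \left(-87\right) = \left(\frac{1}{-11 + 4} - 157\right) \left(-87\right) = \left(\frac{1}{-7} - 157\right) \left(-87\right) = \left(- \frac{1}{7} - 157\right) \left(-87\right) = \left(- \frac{1100}{7}\right) \left(-87\right) = \frac{95700}{7}$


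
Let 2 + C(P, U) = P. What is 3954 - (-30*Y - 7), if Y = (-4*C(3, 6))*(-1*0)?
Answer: 3961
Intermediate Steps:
C(P, U) = -2 + P
Y = 0 (Y = (-4*(-2 + 3))*(-1*0) = -4*1*0 = -4*0 = 0)
3954 - (-30*Y - 7) = 3954 - (-30*0 - 7) = 3954 - (0 - 7) = 3954 - 1*(-7) = 3954 + 7 = 3961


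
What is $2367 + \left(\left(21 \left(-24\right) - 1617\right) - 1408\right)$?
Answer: $-1162$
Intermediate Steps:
$2367 + \left(\left(21 \left(-24\right) - 1617\right) - 1408\right) = 2367 - 3529 = -1162$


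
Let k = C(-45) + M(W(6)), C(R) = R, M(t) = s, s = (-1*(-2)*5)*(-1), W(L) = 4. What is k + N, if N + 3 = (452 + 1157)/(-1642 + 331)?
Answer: -77647/1311 ≈ -59.227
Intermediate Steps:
s = -10 (s = (2*5)*(-1) = 10*(-1) = -10)
M(t) = -10
N = -5542/1311 (N = -3 + (452 + 1157)/(-1642 + 331) = -3 + 1609/(-1311) = -3 + 1609*(-1/1311) = -3 - 1609/1311 = -5542/1311 ≈ -4.2273)
k = -55 (k = -45 - 10 = -55)
k + N = -55 - 5542/1311 = -77647/1311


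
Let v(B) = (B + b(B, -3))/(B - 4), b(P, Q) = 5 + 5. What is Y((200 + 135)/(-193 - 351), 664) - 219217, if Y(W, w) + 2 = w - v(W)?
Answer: -548786500/2511 ≈ -2.1855e+5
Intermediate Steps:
b(P, Q) = 10
v(B) = (10 + B)/(-4 + B) (v(B) = (B + 10)/(B - 4) = (10 + B)/(-4 + B))
Y(W, w) = -2 + w - (10 + W)/(-4 + W) (Y(W, w) = -2 + (w - (10 + W)/(-4 + W)) = -2 + w - (10 + W)/(-4 + W))
Y((200 + 135)/(-193 - 351), 664) - 219217 = (-10 - (200 + 135)/(-193 - 351) + (-4 + (200 + 135)/(-193 - 351))*(-2 + 664))/(-4 + (200 + 135)/(-193 - 351)) - 219217 = (-10 - 335/(-544) + (-4 + 335/(-544))*662)/(-4 + 335/(-544)) - 219217 = (-10 - 335*(-1)/544 + (-4 + 335*(-1/544))*662)/(-4 + 335*(-1/544)) - 219217 = (-10 - 1*(-335/544) + (-4 - 335/544)*662)/(-4 - 335/544) - 219217 = (-10 + 335/544 - 2511/544*662)/(-2511/544) - 219217 = -544*(-10 + 335/544 - 831141/272)/2511 - 219217 = -544/2511*(-1667387/544) - 219217 = 1667387/2511 - 219217 = -548786500/2511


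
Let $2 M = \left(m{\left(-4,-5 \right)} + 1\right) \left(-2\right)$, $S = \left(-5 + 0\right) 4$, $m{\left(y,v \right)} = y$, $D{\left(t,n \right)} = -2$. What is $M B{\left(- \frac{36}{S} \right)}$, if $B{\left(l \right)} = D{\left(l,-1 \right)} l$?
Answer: $- \frac{54}{5} \approx -10.8$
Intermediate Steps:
$S = -20$ ($S = \left(-5\right) 4 = -20$)
$B{\left(l \right)} = - 2 l$
$M = 3$ ($M = \frac{\left(-4 + 1\right) \left(-2\right)}{2} = \frac{\left(-3\right) \left(-2\right)}{2} = \frac{1}{2} \cdot 6 = 3$)
$M B{\left(- \frac{36}{S} \right)} = 3 \left(- 2 \left(- \frac{36}{-20}\right)\right) = 3 \left(- 2 \left(\left(-36\right) \left(- \frac{1}{20}\right)\right)\right) = 3 \left(\left(-2\right) \frac{9}{5}\right) = 3 \left(- \frac{18}{5}\right) = - \frac{54}{5}$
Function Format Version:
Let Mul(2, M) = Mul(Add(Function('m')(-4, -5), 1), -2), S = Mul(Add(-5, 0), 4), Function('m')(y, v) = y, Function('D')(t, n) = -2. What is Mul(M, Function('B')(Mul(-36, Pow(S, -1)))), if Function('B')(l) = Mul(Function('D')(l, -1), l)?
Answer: Rational(-54, 5) ≈ -10.800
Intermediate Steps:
S = -20 (S = Mul(-5, 4) = -20)
Function('B')(l) = Mul(-2, l)
M = 3 (M = Mul(Rational(1, 2), Mul(Add(-4, 1), -2)) = Mul(Rational(1, 2), Mul(-3, -2)) = Mul(Rational(1, 2), 6) = 3)
Mul(M, Function('B')(Mul(-36, Pow(S, -1)))) = Mul(3, Mul(-2, Mul(-36, Pow(-20, -1)))) = Mul(3, Mul(-2, Mul(-36, Rational(-1, 20)))) = Mul(3, Mul(-2, Rational(9, 5))) = Mul(3, Rational(-18, 5)) = Rational(-54, 5)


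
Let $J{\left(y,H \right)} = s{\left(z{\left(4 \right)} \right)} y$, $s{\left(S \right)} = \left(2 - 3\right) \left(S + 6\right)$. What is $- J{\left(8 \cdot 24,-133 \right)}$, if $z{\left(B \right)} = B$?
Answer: $1920$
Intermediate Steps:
$s{\left(S \right)} = -6 - S$ ($s{\left(S \right)} = - (6 + S) = -6 - S$)
$J{\left(y,H \right)} = - 10 y$ ($J{\left(y,H \right)} = \left(-6 - 4\right) y = - 10 y$)
$- J{\left(8 \cdot 24,-133 \right)} = - \left(-10\right) 8 \cdot 24 = - \left(-10\right) 192 = \left(-1\right) \left(-1920\right) = 1920$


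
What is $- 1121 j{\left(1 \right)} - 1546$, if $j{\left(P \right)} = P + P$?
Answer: $-3788$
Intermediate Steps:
$j{\left(P \right)} = 2 P$
$- 1121 j{\left(1 \right)} - 1546 = - 1121 \cdot 2 \cdot 1 - 1546 = \left(-1121\right) 2 - 1546 = -2242 - 1546 = -3788$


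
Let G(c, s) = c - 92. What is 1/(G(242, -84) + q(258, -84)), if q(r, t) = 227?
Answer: 1/377 ≈ 0.0026525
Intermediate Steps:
G(c, s) = -92 + c
1/(G(242, -84) + q(258, -84)) = 1/((-92 + 242) + 227) = 1/(150 + 227) = 1/377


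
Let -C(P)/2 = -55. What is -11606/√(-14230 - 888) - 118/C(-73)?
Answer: -59/55 + 5803*I*√15118/7559 ≈ -1.0727 + 94.392*I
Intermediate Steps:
C(P) = 110 (C(P) = -2*(-55) = 110)
-11606/√(-14230 - 888) - 118/C(-73) = -11606/√(-14230 - 888) - 118/110 = -11606*(-I*√15118/15118) - 118*1/110 = -11606*(-I*√15118/15118) - 59/55 = -(-5803)*I*√15118/7559 - 59/55 = 5803*I*√15118/7559 - 59/55 = -59/55 + 5803*I*√15118/7559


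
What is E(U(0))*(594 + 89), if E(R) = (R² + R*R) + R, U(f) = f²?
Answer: 0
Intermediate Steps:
E(R) = R + 2*R² (E(R) = (R² + R²) + R = 2*R² + R = R + 2*R²)
E(U(0))*(594 + 89) = (0²*(1 + 2*0²))*(594 + 89) = (0*(1 + 2*0))*683 = (0*(1 + 0))*683 = (0*1)*683 = 0*683 = 0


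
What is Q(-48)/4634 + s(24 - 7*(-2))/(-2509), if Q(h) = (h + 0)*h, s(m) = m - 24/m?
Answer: 53271922/110453707 ≈ 0.48230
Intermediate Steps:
s(m) = m - 24/m
Q(h) = h² (Q(h) = h*h = h²)
Q(-48)/4634 + s(24 - 7*(-2))/(-2509) = (-48)²/4634 + ((24 - 7*(-2)) - 24/(24 - 7*(-2)))/(-2509) = 2304*(1/4634) + ((24 + 14) - 24/(24 + 14))*(-1/2509) = 1152/2317 + (38 - 24/38)*(-1/2509) = 1152/2317 + (38 - 24*1/38)*(-1/2509) = 1152/2317 + (38 - 12/19)*(-1/2509) = 1152/2317 + (710/19)*(-1/2509) = 1152/2317 - 710/47671 = 53271922/110453707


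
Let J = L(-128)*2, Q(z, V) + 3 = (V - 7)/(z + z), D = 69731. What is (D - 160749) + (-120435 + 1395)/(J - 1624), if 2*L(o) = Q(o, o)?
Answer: -37867327546/416377 ≈ -90945.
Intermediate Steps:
Q(z, V) = -3 + (-7 + V)/(2*z) (Q(z, V) = -3 + (V - 7)/(z + z) = -3 + (-7 + V)/((2*z)) = -3 + (-7 + V)*(1/(2*z)) = -3 + (-7 + V)/(2*z))
L(o) = (-7 - 5*o)/(4*o) (L(o) = ((-7 + o - 6*o)/(2*o))/2 = ((-7 - 5*o)/(2*o))/2 = (-7 - 5*o)/(4*o))
J = -633/256 (J = ((1/4)*(-7 - 5*(-128))/(-128))*2 = ((1/4)*(-1/128)*(-7 + 640))*2 = ((1/4)*(-1/128)*633)*2 = -633/512*2 = -633/256 ≈ -2.4727)
(D - 160749) + (-120435 + 1395)/(J - 1624) = (69731 - 160749) + (-120435 + 1395)/(-633/256 - 1624) = -91018 - 119040/(-416377/256) = -91018 - 119040*(-256/416377) = -91018 + 30474240/416377 = -37867327546/416377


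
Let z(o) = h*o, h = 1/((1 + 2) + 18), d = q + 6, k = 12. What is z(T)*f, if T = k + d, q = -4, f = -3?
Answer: -2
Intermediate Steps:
d = 2 (d = -4 + 6 = 2)
h = 1/21 (h = 1/(3 + 18) = 1/21 ≈ 0.047619)
T = 14 (T = 12 + 2 = 14)
z(o) = o/21
z(T)*f = ((1/21)*14)*(-3) = (⅔)*(-3) = -2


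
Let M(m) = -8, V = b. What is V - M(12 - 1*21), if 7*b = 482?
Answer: 538/7 ≈ 76.857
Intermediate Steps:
b = 482/7 (b = (1/7)*482 = 482/7 ≈ 68.857)
V = 482/7 ≈ 68.857
V - M(12 - 1*21) = 482/7 - 1*(-8) = 482/7 + 8 = 538/7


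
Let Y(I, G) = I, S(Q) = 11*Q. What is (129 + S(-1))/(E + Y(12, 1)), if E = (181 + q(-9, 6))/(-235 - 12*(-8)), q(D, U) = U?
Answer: 16402/1481 ≈ 11.075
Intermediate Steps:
E = -187/139 (E = (181 + 6)/(-235 - 12*(-8)) = 187/(-235 + 96) = 187/(-139) = 187*(-1/139) = -187/139 ≈ -1.3453)
(129 + S(-1))/(E + Y(12, 1)) = (129 + 11*(-1))/(-187/139 + 12) = (129 - 11)/(1481/139) = 118*(139/1481) = 16402/1481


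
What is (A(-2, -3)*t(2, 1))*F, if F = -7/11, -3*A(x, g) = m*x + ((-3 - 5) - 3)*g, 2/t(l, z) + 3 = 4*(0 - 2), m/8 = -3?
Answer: -378/121 ≈ -3.1240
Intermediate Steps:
m = -24 (m = 8*(-3) = -24)
t(l, z) = -2/11 (t(l, z) = 2/(-3 + 4*(0 - 2)) = 2/(-3 + 4*(-2)) = 2/(-3 - 8) = 2/(-11) = 2*(-1/11) = -2/11)
A(x, g) = 8*x + 11*g/3 (A(x, g) = -(-24*x + ((-3 - 5) - 3)*g)/3 = -(-24*x + (-8 - 3)*g)/3 = -(-24*x - 11*g)/3 = 8*x + 11*g/3)
F = -7/11 (F = -7*1/11 = -7/11 ≈ -0.63636)
(A(-2, -3)*t(2, 1))*F = ((8*(-2) + (11/3)*(-3))*(-2/11))*(-7/11) = ((-16 - 11)*(-2/11))*(-7/11) = -27*(-2/11)*(-7/11) = (54/11)*(-7/11) = -378/121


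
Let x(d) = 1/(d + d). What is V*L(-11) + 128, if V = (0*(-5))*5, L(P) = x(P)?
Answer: 128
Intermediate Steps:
x(d) = 1/(2*d)
L(P) = 1/(2*P)
V = 0 (V = 0*5 = 0)
V*L(-11) + 128 = 0*((½)/(-11)) + 128 = 0*((½)*(-1/11)) + 128 = 0*(-1/22) + 128 = 0 + 128 = 128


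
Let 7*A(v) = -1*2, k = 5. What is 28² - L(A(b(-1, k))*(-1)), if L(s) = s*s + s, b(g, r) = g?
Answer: 38398/49 ≈ 783.63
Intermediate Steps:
A(v) = -2/7 (A(v) = (-1*2)/7 = (⅐)*(-2) = -2/7)
L(s) = s + s² (L(s) = s² + s = s + s²)
28² - L(A(b(-1, k))*(-1)) = 28² - (-2/7*(-1))*(1 - 2/7*(-1)) = 784 - 2*(1 + 2/7)/7 = 784 - 2*9/(7*7) = 784 - 1*18/49 = 784 - 18/49 = 38398/49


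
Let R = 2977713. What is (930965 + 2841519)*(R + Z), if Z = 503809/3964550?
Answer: 22267638682834540078/1982275 ≈ 1.1233e+13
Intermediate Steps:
Z = 503809/3964550 (Z = 503809*(1/3964550) = 503809/3964550 ≈ 0.12708)
(930965 + 2841519)*(R + Z) = (930965 + 2841519)*(2977713 + 503809/3964550) = 3772484*(11805292577959/3964550) = 22267638682834540078/1982275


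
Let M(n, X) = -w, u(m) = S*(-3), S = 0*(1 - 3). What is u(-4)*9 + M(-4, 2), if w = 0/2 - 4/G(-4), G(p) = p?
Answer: -1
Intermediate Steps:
S = 0 (S = 0*(-2) = 0)
u(m) = 0 (u(m) = 0*(-3) = 0)
w = 1 (w = 0/2 - 4/(-4) = 0*(½) - 4*(-¼) = 0 + 1 = 1)
M(n, X) = -1 (M(n, X) = -1*1 = -1)
u(-4)*9 + M(-4, 2) = 0*9 - 1 = 0 - 1 = -1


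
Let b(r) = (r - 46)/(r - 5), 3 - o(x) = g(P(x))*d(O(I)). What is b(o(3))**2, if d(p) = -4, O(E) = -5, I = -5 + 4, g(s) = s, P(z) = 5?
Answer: 529/324 ≈ 1.6327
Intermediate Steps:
I = -1
o(x) = 23 (o(x) = 3 - 5*(-4) = 3 - 1*(-20) = 3 + 20 = 23)
b(r) = (-46 + r)/(-5 + r)
b(o(3))**2 = ((-46 + 23)/(-5 + 23))**2 = (-23/18)**2 = 529/324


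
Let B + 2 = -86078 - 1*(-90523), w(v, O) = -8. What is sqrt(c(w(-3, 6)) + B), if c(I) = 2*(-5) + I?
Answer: 5*sqrt(177) ≈ 66.521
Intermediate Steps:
c(I) = -10 + I
B = 4443 (B = -2 + (-86078 - 1*(-90523)) = -2 + (-86078 + 90523) = -2 + 4445 = 4443)
sqrt(c(w(-3, 6)) + B) = sqrt((-10 - 8) + 4443) = sqrt(-18 + 4443) = sqrt(4425) = 5*sqrt(177)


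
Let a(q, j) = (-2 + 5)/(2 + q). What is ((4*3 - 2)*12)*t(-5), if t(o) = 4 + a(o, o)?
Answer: 360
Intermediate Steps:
a(q, j) = 3/(2 + q)
t(o) = 4 + 3/(2 + o)
((4*3 - 2)*12)*t(-5) = ((4*3 - 2)*12)*((11 + 4*(-5))/(2 - 5)) = ((12 - 2)*12)*((11 - 20)/(-3)) = (10*12)*(-⅓*(-9)) = 120*3 = 360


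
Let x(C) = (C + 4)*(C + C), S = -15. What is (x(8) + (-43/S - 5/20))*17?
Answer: 198509/60 ≈ 3308.5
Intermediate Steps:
x(C) = 2*C*(4 + C) (x(C) = (4 + C)*(2*C) = 2*C*(4 + C))
(x(8) + (-43/S - 5/20))*17 = (2*8*(4 + 8) + (-43/(-15) - 5/20))*17 = (2*8*12 + (-43*(-1/15) - 5*1/20))*17 = (192 + (43/15 - ¼))*17 = (192 + 157/60)*17 = (11677/60)*17 = 198509/60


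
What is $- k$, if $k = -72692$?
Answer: $72692$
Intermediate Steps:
$- k = \left(-1\right) \left(-72692\right) = 72692$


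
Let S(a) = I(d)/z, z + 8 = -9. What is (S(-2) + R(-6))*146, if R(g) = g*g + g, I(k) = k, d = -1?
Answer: 74606/17 ≈ 4388.6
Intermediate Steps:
z = -17 (z = -8 - 9 = -17)
R(g) = g + g² (R(g) = g² + g = g + g²)
S(a) = 1/17 (S(a) = -1/(-17) = -1*(-1/17) = 1/17)
(S(-2) + R(-6))*146 = (1/17 - 6*(1 - 6))*146 = (1/17 - 6*(-5))*146 = (1/17 + 30)*146 = (511/17)*146 = 74606/17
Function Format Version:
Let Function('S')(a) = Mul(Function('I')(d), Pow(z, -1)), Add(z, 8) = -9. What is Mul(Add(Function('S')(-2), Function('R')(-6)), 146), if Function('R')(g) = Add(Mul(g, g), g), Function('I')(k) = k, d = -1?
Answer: Rational(74606, 17) ≈ 4388.6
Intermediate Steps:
z = -17 (z = Add(-8, -9) = -17)
Function('R')(g) = Add(g, Pow(g, 2)) (Function('R')(g) = Add(Pow(g, 2), g) = Add(g, Pow(g, 2)))
Function('S')(a) = Rational(1, 17) (Function('S')(a) = Mul(-1, Pow(-17, -1)) = Mul(-1, Rational(-1, 17)) = Rational(1, 17))
Mul(Add(Function('S')(-2), Function('R')(-6)), 146) = Mul(Add(Rational(1, 17), Mul(-6, Add(1, -6))), 146) = Mul(Add(Rational(1, 17), Mul(-6, -5)), 146) = Mul(Add(Rational(1, 17), 30), 146) = Mul(Rational(511, 17), 146) = Rational(74606, 17)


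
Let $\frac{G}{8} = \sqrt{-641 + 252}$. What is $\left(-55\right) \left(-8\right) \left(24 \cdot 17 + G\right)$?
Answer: $179520 + 3520 i \sqrt{389} \approx 1.7952 \cdot 10^{5} + 69425.0 i$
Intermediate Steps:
$G = 8 i \sqrt{389}$ ($G = 8 \sqrt{-641 + 252} = 8 \sqrt{-389} = 8 i \sqrt{389} \approx 157.78 i$)
$\left(-55\right) \left(-8\right) \left(24 \cdot 17 + G\right) = \left(-55\right) \left(-8\right) \left(24 \cdot 17 + 8 i \sqrt{389}\right) = 440 \left(408 + 8 i \sqrt{389}\right) = 179520 + 3520 i \sqrt{389}$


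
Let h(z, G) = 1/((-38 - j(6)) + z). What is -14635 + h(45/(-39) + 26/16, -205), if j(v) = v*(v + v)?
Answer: -166707389/11391 ≈ -14635.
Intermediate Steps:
j(v) = 2*v² (j(v) = v*(2*v) = 2*v²)
h(z, G) = 1/(-110 + z) (h(z, G) = 1/((-38 - 2*6²) + z) = 1/((-38 - 2*36) + z) = 1/((-38 - 1*72) + z) = 1/((-38 - 72) + z) = 1/(-110 + z))
-14635 + h(45/(-39) + 26/16, -205) = -14635 + 1/(-110 + (45/(-39) + 26/16)) = -14635 + 1/(-110 + (45*(-1/39) + 26*(1/16))) = -14635 + 1/(-110 + (-15/13 + 13/8)) = -14635 + 1/(-110 + 49/104) = -14635 + 1/(-11391/104) = -14635 - 104/11391 = -166707389/11391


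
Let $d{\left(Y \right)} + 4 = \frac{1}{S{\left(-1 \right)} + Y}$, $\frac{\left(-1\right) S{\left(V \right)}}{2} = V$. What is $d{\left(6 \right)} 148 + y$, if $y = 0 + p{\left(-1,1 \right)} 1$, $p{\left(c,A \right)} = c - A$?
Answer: $- \frac{1151}{2} \approx -575.5$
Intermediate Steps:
$y = -2$ ($y = 0 + \left(-1 - 1\right) 1 = 0 - 2 = -2$)
$S{\left(V \right)} = - 2 V$
$d{\left(Y \right)} = -4 + \frac{1}{2 + Y}$ ($d{\left(Y \right)} = -4 + \frac{1}{\left(-2\right) \left(-1\right) + Y} = -4 + \frac{1}{2 + Y}$)
$d{\left(6 \right)} 148 + y = \frac{-7 - 24}{2 + 6} \cdot 148 - 2 = \frac{-7 - 24}{8} \cdot 148 - 2 = \frac{1}{8} \left(-31\right) 148 - 2 = \left(- \frac{31}{8}\right) 148 - 2 = - \frac{1147}{2} - 2 = - \frac{1151}{2}$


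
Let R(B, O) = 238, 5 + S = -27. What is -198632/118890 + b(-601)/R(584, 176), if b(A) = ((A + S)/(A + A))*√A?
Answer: -99316/59445 + 633*I*√601/286076 ≈ -1.6707 + 0.054245*I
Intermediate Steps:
S = -32 (S = -5 - 27 = -32)
b(A) = (-32 + A)/(2*√A) (b(A) = ((A - 32)/(A + A))*√A = ((-32 + A)/((2*A)))*√A = ((-32 + A)*(1/(2*A)))*√A = ((-32 + A)/(2*A))*√A = (-32 + A)/(2*√A))
-198632/118890 + b(-601)/R(584, 176) = -198632/118890 + ((-32 - 601)/(2*√(-601)))/238 = -198632*1/118890 + ((½)*(-I*√601/601)*(-633))*(1/238) = -99316/59445 + (633*I*√601/1202)*(1/238) = -99316/59445 + 633*I*√601/286076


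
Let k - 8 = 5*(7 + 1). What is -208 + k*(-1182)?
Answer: -56944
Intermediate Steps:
k = 48 (k = 8 + 5*(7 + 1) = 8 + 5*8 = 8 + 40 = 48)
-208 + k*(-1182) = -208 + 48*(-1182) = -208 - 56736 = -56944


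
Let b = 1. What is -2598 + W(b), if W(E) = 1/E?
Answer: -2597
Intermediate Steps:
-2598 + W(b) = -2598 + 1/1 = -2598 + 1 = -2597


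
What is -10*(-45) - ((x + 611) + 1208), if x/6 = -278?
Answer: 299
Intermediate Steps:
x = -1668 (x = 6*(-278) = -1668)
-10*(-45) - ((x + 611) + 1208) = -10*(-45) - ((-1668 + 611) + 1208) = 450 - (-1057 + 1208) = 450 - 1*151 = 450 - 151 = 299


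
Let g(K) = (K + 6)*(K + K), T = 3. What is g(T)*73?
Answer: 3942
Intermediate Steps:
g(K) = 2*K*(6 + K) (g(K) = (6 + K)*(2*K) = 2*K*(6 + K))
g(T)*73 = (2*3*(6 + 3))*73 = (2*3*9)*73 = 54*73 = 3942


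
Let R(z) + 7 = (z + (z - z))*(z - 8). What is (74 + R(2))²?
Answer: 3025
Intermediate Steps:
R(z) = -7 + z*(-8 + z) (R(z) = -7 + (z + (z - z))*(z - 8) = -7 + (z + 0)*(-8 + z) = -7 + z*(-8 + z))
(74 + R(2))² = (74 + (-7 + 2² - 8*2))² = (74 + (-7 + 4 - 16))² = (74 - 19)² = 55² = 3025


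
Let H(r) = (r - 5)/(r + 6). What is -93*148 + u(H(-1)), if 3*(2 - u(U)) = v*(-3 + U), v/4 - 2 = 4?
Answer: -68642/5 ≈ -13728.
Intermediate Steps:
v = 24 (v = 8 + 4*4 = 8 + 16 = 24)
H(r) = (-5 + r)/(6 + r)
u(U) = 26 - 8*U (u(U) = 2 - 8*(-3 + U) = 2 - (-72 + 24*U)/3 = 2 + (24 - 8*U) = 26 - 8*U)
-93*148 + u(H(-1)) = -93*148 + (26 - 8*(-5 - 1)/(6 - 1)) = -13764 + (26 - 8*(-6)/5) = -13764 + (26 - 8*(-6/5)) = -13764 + (26 + 48/5) = -13764 + 178/5 = -68642/5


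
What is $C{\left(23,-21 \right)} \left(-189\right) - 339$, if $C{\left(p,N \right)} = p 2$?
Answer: $-9033$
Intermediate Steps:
$C{\left(p,N \right)} = 2 p$
$C{\left(23,-21 \right)} \left(-189\right) - 339 = 2 \cdot 23 \left(-189\right) - 339 = 46 \left(-189\right) - 339 = -8694 - 339 = -9033$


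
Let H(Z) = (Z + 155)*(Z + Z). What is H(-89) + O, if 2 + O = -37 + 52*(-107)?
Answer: -17351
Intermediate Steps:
H(Z) = 2*Z*(155 + Z) (H(Z) = (155 + Z)*(2*Z) = 2*Z*(155 + Z))
O = -5603 (O = -2 + (-37 + 52*(-107)) = -2 + (-37 - 5564) = -2 - 5601 = -5603)
H(-89) + O = 2*(-89)*(155 - 89) - 5603 = 2*(-89)*66 - 5603 = -11748 - 5603 = -17351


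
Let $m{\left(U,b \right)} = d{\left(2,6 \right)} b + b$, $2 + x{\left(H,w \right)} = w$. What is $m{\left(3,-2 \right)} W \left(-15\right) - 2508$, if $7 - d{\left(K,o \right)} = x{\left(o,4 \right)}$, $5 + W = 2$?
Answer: $-3048$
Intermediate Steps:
$W = -3$ ($W = -5 + 2 = -3$)
$x{\left(H,w \right)} = -2 + w$
$d{\left(K,o \right)} = 5$ ($d{\left(K,o \right)} = 7 - \left(-2 + 4\right) = 7 - 2 = 5$)
$m{\left(U,b \right)} = 6 b$ ($m{\left(U,b \right)} = 5 b + b = 6 b$)
$m{\left(3,-2 \right)} W \left(-15\right) - 2508 = 6 \left(-2\right) \left(-3\right) \left(-15\right) - 2508 = \left(-12\right) \left(-3\right) \left(-15\right) - 2508 = 36 \left(-15\right) - 2508 = -540 - 2508 = -3048$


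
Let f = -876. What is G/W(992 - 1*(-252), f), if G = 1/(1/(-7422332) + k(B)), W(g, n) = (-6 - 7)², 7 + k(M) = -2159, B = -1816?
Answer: -7422332/2716974318097 ≈ -2.7318e-6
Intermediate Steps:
k(M) = -2166 (k(M) = -7 - 2159 = -2166)
W(g, n) = 169 (W(g, n) = (-13)² = 169)
G = -7422332/16076771113 (G = 1/(1/(-7422332) - 2166) = 1/(-1/7422332 - 2166) = 1/(-16076771113/7422332) = -7422332/16076771113 ≈ -0.00046168)
G/W(992 - 1*(-252), f) = -7422332/16076771113/169 = -7422332/16076771113*1/169 = -7422332/2716974318097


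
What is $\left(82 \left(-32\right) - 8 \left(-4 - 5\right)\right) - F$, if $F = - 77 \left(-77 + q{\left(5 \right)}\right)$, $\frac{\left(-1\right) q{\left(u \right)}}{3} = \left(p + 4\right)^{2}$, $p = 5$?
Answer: $-27192$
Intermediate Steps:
$q{\left(u \right)} = -243$ ($q{\left(u \right)} = - 3 \left(5 + 4\right)^{2} = - 3 \cdot 9^{2} = \left(-3\right) 81 = -243$)
$F = 24640$ ($F = - 77 \left(-77 - 243\right) = \left(-77\right) \left(-320\right) = 24640$)
$\left(82 \left(-32\right) - 8 \left(-4 - 5\right)\right) - F = \left(82 \left(-32\right) - 8 \left(-4 - 5\right)\right) - 24640 = \left(-2624 - -72\right) - 24640 = \left(-2624 + 72\right) - 24640 = -2552 - 24640 = -27192$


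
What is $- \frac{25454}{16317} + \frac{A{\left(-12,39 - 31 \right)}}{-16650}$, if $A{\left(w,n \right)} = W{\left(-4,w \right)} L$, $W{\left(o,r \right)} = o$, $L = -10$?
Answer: $- \frac{127466}{81585} \approx -1.5624$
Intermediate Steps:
$A{\left(w,n \right)} = 40$ ($A{\left(w,n \right)} = \left(-4\right) \left(-10\right) = 40$)
$- \frac{25454}{16317} + \frac{A{\left(-12,39 - 31 \right)}}{-16650} = - \frac{25454}{16317} + \frac{40}{-16650} = \left(-25454\right) \frac{1}{16317} + 40 \left(- \frac{1}{16650}\right) = - \frac{25454}{16317} - \frac{4}{1665} = - \frac{127466}{81585}$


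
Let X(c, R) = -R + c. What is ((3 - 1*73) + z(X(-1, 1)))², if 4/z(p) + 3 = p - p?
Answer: 45796/9 ≈ 5088.4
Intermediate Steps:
X(c, R) = c - R
z(p) = -4/3 (z(p) = 4/(-3 + (p - p)) = 4/(-3 + 0) = 4/(-3) = 4*(-⅓) = -4/3)
((3 - 1*73) + z(X(-1, 1)))² = ((3 - 1*73) - 4/3)² = ((3 - 73) - 4/3)² = (-70 - 4/3)² = (-214/3)² = 45796/9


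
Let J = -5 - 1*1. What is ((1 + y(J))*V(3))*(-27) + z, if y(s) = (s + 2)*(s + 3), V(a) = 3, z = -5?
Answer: -1058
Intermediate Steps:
J = -6 (J = -5 - 1 = -6)
y(s) = (2 + s)*(3 + s)
((1 + y(J))*V(3))*(-27) + z = ((1 + (6 + (-6)² + 5*(-6)))*3)*(-27) - 5 = ((1 + (6 + 36 - 30))*3)*(-27) - 5 = ((1 + 12)*3)*(-27) - 5 = (13*3)*(-27) - 5 = 39*(-27) - 5 = -1053 - 5 = -1058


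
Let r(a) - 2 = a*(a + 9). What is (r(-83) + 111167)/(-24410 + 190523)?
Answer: 117311/166113 ≈ 0.70621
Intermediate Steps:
r(a) = 2 + a*(9 + a) (r(a) = 2 + a*(a + 9) = 2 + a*(9 + a))
(r(-83) + 111167)/(-24410 + 190523) = ((2 + (-83)² + 9*(-83)) + 111167)/(-24410 + 190523) = ((2 + 6889 - 747) + 111167)/166113 = (6144 + 111167)*(1/166113) = 117311*(1/166113) = 117311/166113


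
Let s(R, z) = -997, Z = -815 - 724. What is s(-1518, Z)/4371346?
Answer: -997/4371346 ≈ -0.00022808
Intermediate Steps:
Z = -1539
s(-1518, Z)/4371346 = -997/4371346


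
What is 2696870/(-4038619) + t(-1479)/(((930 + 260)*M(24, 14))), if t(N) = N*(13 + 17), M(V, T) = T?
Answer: -1318372819/395784662 ≈ -3.3310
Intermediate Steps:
t(N) = 30*N (t(N) = N*30 = 30*N)
2696870/(-4038619) + t(-1479)/(((930 + 260)*M(24, 14))) = 2696870/(-4038619) + (30*(-1479))/(((930 + 260)*14)) = 2696870*(-1/4038619) - 44370/(1190*14) = -2696870/4038619 - 44370/16660 = -2696870/4038619 - 44370*1/16660 = -2696870/4038619 - 261/98 = -1318372819/395784662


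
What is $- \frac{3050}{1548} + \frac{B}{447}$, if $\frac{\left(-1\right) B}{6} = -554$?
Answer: $\frac{630367}{115326} \approx 5.466$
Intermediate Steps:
$B = 3324$ ($B = \left(-6\right) \left(-554\right) = 3324$)
$- \frac{3050}{1548} + \frac{B}{447} = - \frac{3050}{1548} + \frac{3324}{447} = \left(-3050\right) \frac{1}{1548} + 3324 \cdot \frac{1}{447} = - \frac{1525}{774} + \frac{1108}{149} = \frac{630367}{115326}$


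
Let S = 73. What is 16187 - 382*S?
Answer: -11699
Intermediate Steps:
16187 - 382*S = 16187 - 382*73 = 16187 - 1*27886 = 16187 - 27886 = -11699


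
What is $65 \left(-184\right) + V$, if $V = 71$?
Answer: $-11889$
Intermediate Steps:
$65 \left(-184\right) + V = 65 \left(-184\right) + 71 = -11960 + 71 = -11889$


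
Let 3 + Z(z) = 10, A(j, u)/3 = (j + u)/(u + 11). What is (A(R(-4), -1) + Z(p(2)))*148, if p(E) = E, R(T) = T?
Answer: 814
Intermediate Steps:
A(j, u) = 3*(j + u)/(11 + u) (A(j, u) = 3*((j + u)/(u + 11)) = 3*((j + u)/(11 + u)) = 3*(j + u)/(11 + u))
Z(z) = 7 (Z(z) = -3 + 10 = 7)
(A(R(-4), -1) + Z(p(2)))*148 = (3*(-4 - 1)/(11 - 1) + 7)*148 = (3*(-5)/10 + 7)*148 = (3*(1/10)*(-5) + 7)*148 = (-3/2 + 7)*148 = (11/2)*148 = 814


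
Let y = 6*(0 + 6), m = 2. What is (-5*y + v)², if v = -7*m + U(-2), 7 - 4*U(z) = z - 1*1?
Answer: 146689/4 ≈ 36672.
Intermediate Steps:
U(z) = 2 - z/4 (U(z) = 7/4 - (z - 1*1)/4 = 7/4 - (z - 1)/4 = 7/4 - (-1 + z)/4 = 7/4 + (¼ - z/4) = 2 - z/4)
y = 36 (y = 6*6 = 36)
v = -23/2 (v = -7*2 + (2 - ¼*(-2)) = -14 + (2 + ½) = -14 + 5/2 = -23/2 ≈ -11.500)
(-5*y + v)² = (-5*36 - 23/2)² = (-180 - 23/2)² = (-383/2)² = 146689/4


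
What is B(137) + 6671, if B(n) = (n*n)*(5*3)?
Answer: 288206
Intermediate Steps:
B(n) = 15*n² (B(n) = n²*15 = 15*n²)
B(137) + 6671 = 15*137² + 6671 = 15*18769 + 6671 = 281535 + 6671 = 288206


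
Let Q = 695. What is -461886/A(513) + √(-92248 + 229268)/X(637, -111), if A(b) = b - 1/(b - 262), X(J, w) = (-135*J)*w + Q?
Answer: -57966693/64381 + √34255/4773070 ≈ -900.37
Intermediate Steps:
X(J, w) = 695 - 135*J*w (X(J, w) = (-135*J)*w + 695 = -135*J*w + 695 = 695 - 135*J*w)
A(b) = b - 1/(-262 + b)
-461886/A(513) + √(-92248 + 229268)/X(637, -111) = -461886*(-262 + 513)/(-1 + 513² - 262*513) + √(-92248 + 229268)/(695 - 135*637*(-111)) = -461886*251/(-1 + 263169 - 134406) + √137020/(695 + 9545445) = -461886/((1/251)*128762) + (2*√34255)/9546140 = -461886/128762/251 + (2*√34255)*(1/9546140) = -461886*251/128762 + √34255/4773070 = -57966693/64381 + √34255/4773070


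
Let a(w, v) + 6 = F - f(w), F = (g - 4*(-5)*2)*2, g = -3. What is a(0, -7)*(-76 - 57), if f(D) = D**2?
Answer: -9044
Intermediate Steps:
F = 74 (F = (-3 - 4*(-5)*2)*2 = (-3 + 20*2)*2 = (-3 + 40)*2 = 37*2 = 74)
a(w, v) = 68 - w**2 (a(w, v) = -6 + (74 - w**2) = 68 - w**2)
a(0, -7)*(-76 - 57) = (68 - 1*0**2)*(-76 - 57) = (68 - 1*0)*(-133) = (68 + 0)*(-133) = 68*(-133) = -9044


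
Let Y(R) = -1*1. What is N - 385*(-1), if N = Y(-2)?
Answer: 384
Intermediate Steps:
Y(R) = -1
N = -1
N - 385*(-1) = -1 - 385*(-1) = -1 + 385 = 384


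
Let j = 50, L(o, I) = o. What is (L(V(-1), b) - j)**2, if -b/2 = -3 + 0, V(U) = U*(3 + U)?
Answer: 2704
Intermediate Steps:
b = 6 (b = -2*(-3 + 0) = -2*(-3) = 6)
(L(V(-1), b) - j)**2 = (-(3 - 1) - 1*50)**2 = (-1*2 - 50)**2 = (-2 - 50)**2 = (-52)**2 = 2704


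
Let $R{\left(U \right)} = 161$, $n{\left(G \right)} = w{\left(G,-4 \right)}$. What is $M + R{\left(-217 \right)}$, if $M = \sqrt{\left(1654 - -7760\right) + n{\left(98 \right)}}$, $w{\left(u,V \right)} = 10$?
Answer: $161 + 4 \sqrt{589} \approx 258.08$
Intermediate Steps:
$n{\left(G \right)} = 10$
$M = 4 \sqrt{589}$ ($M = \sqrt{\left(1654 - -7760\right) + 10} = \sqrt{\left(1654 + 7760\right) + 10} = \sqrt{9414 + 10} = \sqrt{9424} = 4 \sqrt{589} \approx 97.077$)
$M + R{\left(-217 \right)} = 4 \sqrt{589} + 161 = 161 + 4 \sqrt{589}$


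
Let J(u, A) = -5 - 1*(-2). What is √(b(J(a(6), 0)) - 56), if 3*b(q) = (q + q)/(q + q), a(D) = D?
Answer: I*√501/3 ≈ 7.461*I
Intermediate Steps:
J(u, A) = -3 (J(u, A) = -5 + 2 = -3)
b(q) = ⅓ (b(q) = ((q + q)/(q + q))/3 = ((2*q)/((2*q)))/3 = ((2*q)*(1/(2*q)))/3 = (⅓)*1 = ⅓)
√(b(J(a(6), 0)) - 56) = √(⅓ - 56) = √(-167/3) = I*√501/3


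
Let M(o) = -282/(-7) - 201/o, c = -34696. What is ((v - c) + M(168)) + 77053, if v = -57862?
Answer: 3019861/56 ≈ 53926.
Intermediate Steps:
M(o) = 282/7 - 201/o (M(o) = -282*(-1/7) - 201/o = 282/7 - 201/o)
((v - c) + M(168)) + 77053 = ((-57862 - 1*(-34696)) + (282/7 - 201/168)) + 77053 = ((-57862 + 34696) + (282/7 - 201*1/168)) + 77053 = (-23166 + (282/7 - 67/56)) + 77053 = (-23166 + 2189/56) + 77053 = -1295107/56 + 77053 = 3019861/56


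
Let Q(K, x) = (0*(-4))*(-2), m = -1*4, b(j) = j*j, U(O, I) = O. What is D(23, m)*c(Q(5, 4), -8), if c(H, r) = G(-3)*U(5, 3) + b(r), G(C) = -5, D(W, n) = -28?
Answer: -1092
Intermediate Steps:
b(j) = j²
m = -4
Q(K, x) = 0 (Q(K, x) = 0*(-2) = 0)
c(H, r) = -25 + r² (c(H, r) = -5*5 + r² = -25 + r²)
D(23, m)*c(Q(5, 4), -8) = -28*(-25 + (-8)²) = -28*(-25 + 64) = -28*39 = -1092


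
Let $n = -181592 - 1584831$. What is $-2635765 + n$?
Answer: $-4402188$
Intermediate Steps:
$n = -1766423$
$-2635765 + n = -2635765 - 1766423 = -4402188$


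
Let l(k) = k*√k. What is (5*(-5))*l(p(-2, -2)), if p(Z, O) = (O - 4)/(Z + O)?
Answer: -75*√6/4 ≈ -45.928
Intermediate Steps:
p(Z, O) = (-4 + O)/(O + Z)
l(k) = k^(3/2)
(5*(-5))*l(p(-2, -2)) = (5*(-5))*((-4 - 2)/(-2 - 2))^(3/2) = -25*6*√6*(-1/(-4))^(3/2) = -25*3*√6/4 = -75*√6/4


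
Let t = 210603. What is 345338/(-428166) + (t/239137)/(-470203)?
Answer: -19415454197402608/24072120813143313 ≈ -0.80655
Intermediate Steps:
345338/(-428166) + (t/239137)/(-470203) = 345338/(-428166) + (210603/239137)/(-470203) = 345338*(-1/428166) + (210603*(1/239137))*(-1/470203) = -172669/214083 + (210603/239137)*(-1/470203) = -172669/214083 - 210603/112442934811 = -19415454197402608/24072120813143313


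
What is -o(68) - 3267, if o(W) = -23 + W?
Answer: -3312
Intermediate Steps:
-o(68) - 3267 = -(-23 + 68) - 3267 = -1*45 - 3267 = -45 - 3267 = -3312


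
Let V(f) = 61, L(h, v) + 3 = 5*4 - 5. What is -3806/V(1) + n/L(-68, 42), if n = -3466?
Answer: -128549/366 ≈ -351.23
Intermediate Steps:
L(h, v) = 12 (L(h, v) = -3 + (5*4 - 5) = -3 + (20 - 5) = -3 + 15 = 12)
-3806/V(1) + n/L(-68, 42) = -3806/61 - 3466/12 = -3806*1/61 - 3466*1/12 = -3806/61 - 1733/6 = -128549/366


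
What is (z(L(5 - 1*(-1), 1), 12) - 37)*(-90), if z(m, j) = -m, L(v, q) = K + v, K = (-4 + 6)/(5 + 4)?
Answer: 3890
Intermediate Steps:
K = 2/9 ≈ 0.22222
L(v, q) = 2/9 + v
(z(L(5 - 1*(-1), 1), 12) - 37)*(-90) = (-(2/9 + (5 - 1*(-1))) - 37)*(-90) = (-(2/9 + (5 + 1)) - 37)*(-90) = (-(2/9 + 6) - 37)*(-90) = (-1*56/9 - 37)*(-90) = (-56/9 - 37)*(-90) = -389/9*(-90) = 3890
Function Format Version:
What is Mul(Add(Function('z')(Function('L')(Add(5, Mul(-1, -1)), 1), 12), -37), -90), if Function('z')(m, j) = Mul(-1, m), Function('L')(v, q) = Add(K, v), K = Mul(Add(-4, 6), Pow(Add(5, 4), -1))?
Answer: 3890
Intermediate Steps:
K = Rational(2, 9) (K = Mul(2, Pow(9, -1)) = Mul(2, Rational(1, 9)) = Rational(2, 9) ≈ 0.22222)
Function('L')(v, q) = Add(Rational(2, 9), v)
Mul(Add(Function('z')(Function('L')(Add(5, Mul(-1, -1)), 1), 12), -37), -90) = Mul(Add(Mul(-1, Add(Rational(2, 9), Add(5, Mul(-1, -1)))), -37), -90) = Mul(Add(Mul(-1, Add(Rational(2, 9), Add(5, 1))), -37), -90) = Mul(Add(Mul(-1, Add(Rational(2, 9), 6)), -37), -90) = Mul(Add(Mul(-1, Rational(56, 9)), -37), -90) = Mul(Add(Rational(-56, 9), -37), -90) = Mul(Rational(-389, 9), -90) = 3890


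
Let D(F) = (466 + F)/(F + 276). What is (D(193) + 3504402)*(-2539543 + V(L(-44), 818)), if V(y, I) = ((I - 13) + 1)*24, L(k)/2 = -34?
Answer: -4142111365914203/469 ≈ -8.8318e+12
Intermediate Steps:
L(k) = -68 (L(k) = 2*(-34) = -68)
V(y, I) = -288 + 24*I (V(y, I) = ((-13 + I) + 1)*24 = (-12 + I)*24 = -288 + 24*I)
D(F) = (466 + F)/(276 + F)
(D(193) + 3504402)*(-2539543 + V(L(-44), 818)) = ((466 + 193)/(276 + 193) + 3504402)*(-2539543 + (-288 + 24*818)) = (659/469 + 3504402)*(-2539543 + (-288 + 19632)) = ((1/469)*659 + 3504402)*(-2539543 + 19344) = (659/469 + 3504402)*(-2520199) = (1643565197/469)*(-2520199) = -4142111365914203/469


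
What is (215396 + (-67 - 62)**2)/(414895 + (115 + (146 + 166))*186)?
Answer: 232037/494317 ≈ 0.46941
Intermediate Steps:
(215396 + (-67 - 62)**2)/(414895 + (115 + (146 + 166))*186) = (215396 + (-129)**2)/(414895 + (115 + 312)*186) = (215396 + 16641)/(414895 + 427*186) = 232037/(414895 + 79422) = 232037/494317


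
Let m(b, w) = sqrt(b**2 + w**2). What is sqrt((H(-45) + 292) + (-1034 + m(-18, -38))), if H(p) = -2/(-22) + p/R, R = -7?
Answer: sqrt(-4360664 + 11858*sqrt(442))/77 ≈ 26.333*I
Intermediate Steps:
H(p) = 1/11 - p/7 (H(p) = -2/(-22) + p/(-7) = -2*(-1/22) + p*(-1/7) = 1/11 - p/7)
sqrt((H(-45) + 292) + (-1034 + m(-18, -38))) = sqrt(((1/11 - 1/7*(-45)) + 292) + (-1034 + sqrt((-18)**2 + (-38)**2))) = sqrt(((1/11 + 45/7) + 292) + (-1034 + sqrt(324 + 1444))) = sqrt((502/77 + 292) + (-1034 + sqrt(1768))) = sqrt(22986/77 + (-1034 + 2*sqrt(442))) = sqrt(-56632/77 + 2*sqrt(442))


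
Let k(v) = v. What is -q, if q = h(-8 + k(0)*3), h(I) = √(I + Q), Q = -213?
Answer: -I*√221 ≈ -14.866*I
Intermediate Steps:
h(I) = √(-213 + I) (h(I) = √(I - 213) = √(-213 + I))
q = I*√221 (q = √(-213 + (-8 + 0*3)) = √(-213 + (-8 + 0)) = √(-213 - 8) = √(-221) = I*√221 ≈ 14.866*I)
-q = -I*√221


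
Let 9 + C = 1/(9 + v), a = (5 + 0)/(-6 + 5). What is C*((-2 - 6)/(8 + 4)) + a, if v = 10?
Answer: 55/57 ≈ 0.96491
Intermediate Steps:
a = -5 (a = 5/(-1) = 5*(-1) = -5)
C = -170/19 (C = -9 + 1/(9 + 10) = -9 + 1/19 = -170/19 ≈ -8.9474)
C*((-2 - 6)/(8 + 4)) + a = -170*(-2 - 6)/(19*(8 + 4)) - 5 = -(-1360)/(19*12) - 5 = -170/19*(-⅔) - 5 = 340/57 - 5 = 55/57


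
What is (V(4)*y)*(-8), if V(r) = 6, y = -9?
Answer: 432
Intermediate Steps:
(V(4)*y)*(-8) = (6*(-9))*(-8) = -54*(-8) = 432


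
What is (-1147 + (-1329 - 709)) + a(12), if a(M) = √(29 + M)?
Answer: -3185 + √41 ≈ -3178.6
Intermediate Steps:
(-1147 + (-1329 - 709)) + a(12) = (-1147 + (-1329 - 709)) + √(29 + 12) = (-1147 - 2038) + √41 = -3185 + √41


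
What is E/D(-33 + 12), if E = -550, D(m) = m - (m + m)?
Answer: -550/21 ≈ -26.190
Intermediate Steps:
D(m) = -m (D(m) = m - 2*m = -m)
E/D(-33 + 12) = -550*(-1/(-33 + 12)) = -550/((-1*(-21))) = -550/21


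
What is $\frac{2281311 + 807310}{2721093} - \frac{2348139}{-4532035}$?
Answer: $\frac{886401872594}{536177770185} \approx 1.6532$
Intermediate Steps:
$\frac{2281311 + 807310}{2721093} - \frac{2348139}{-4532035} = 3088621 \cdot \frac{1}{2721093} - - \frac{102093}{197045} = \frac{3088621}{2721093} + \frac{102093}{197045} = \frac{886401872594}{536177770185}$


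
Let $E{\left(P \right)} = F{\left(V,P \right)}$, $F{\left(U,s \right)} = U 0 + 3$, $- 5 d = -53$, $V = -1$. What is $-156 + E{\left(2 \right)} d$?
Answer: $- \frac{621}{5} \approx -124.2$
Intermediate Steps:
$d = \frac{53}{5}$ ($d = \left(- \frac{1}{5}\right) \left(-53\right) = \frac{53}{5} \approx 10.6$)
$F{\left(U,s \right)} = 3$ ($F{\left(U,s \right)} = 0 + 3 = 3$)
$E{\left(P \right)} = 3$
$-156 + E{\left(2 \right)} d = -156 + 3 \cdot \frac{53}{5} = -156 + \frac{159}{5} = - \frac{621}{5}$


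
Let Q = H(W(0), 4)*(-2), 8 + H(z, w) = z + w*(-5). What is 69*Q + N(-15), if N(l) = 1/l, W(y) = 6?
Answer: 45539/15 ≈ 3035.9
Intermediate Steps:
H(z, w) = -8 + z - 5*w (H(z, w) = -8 + (z + w*(-5)) = -8 + (z - 5*w) = -8 + z - 5*w)
Q = 44 (Q = (-8 + 6 - 5*4)*(-2) = (-8 + 6 - 20)*(-2) = -22*(-2) = 44)
69*Q + N(-15) = 69*44 + 1/(-15) = 3036 - 1/15 = 45539/15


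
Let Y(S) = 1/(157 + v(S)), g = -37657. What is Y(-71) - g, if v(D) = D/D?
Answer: 5949807/158 ≈ 37657.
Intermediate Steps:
v(D) = 1
Y(S) = 1/158 (Y(S) = 1/(157 + 1) = 1/158)
Y(-71) - g = 1/158 - 1*(-37657) = 1/158 + 37657 = 5949807/158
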